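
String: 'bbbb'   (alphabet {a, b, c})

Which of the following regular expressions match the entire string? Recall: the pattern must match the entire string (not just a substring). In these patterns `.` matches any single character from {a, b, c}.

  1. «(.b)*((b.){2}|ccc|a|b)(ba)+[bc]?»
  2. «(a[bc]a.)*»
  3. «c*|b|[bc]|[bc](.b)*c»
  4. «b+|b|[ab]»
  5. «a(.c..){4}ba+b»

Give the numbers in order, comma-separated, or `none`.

4

1 → no match
2 → no match
3 → no match
4 → match
5 → no match — must start with 'a'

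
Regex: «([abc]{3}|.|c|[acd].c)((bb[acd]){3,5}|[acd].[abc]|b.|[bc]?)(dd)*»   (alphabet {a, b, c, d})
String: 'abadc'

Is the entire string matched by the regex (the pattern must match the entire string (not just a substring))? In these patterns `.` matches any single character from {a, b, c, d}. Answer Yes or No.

No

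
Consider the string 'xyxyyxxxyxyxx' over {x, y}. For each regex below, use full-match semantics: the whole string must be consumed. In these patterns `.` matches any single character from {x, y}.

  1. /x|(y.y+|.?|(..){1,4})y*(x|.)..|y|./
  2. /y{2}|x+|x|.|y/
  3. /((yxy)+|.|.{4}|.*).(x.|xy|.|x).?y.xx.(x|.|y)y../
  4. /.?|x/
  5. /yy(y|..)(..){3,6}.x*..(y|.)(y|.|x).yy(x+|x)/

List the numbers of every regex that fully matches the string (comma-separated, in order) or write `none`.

3

1 → no match
2 → no match
3 → match
4 → no match
5 → no match — must start with 'yy'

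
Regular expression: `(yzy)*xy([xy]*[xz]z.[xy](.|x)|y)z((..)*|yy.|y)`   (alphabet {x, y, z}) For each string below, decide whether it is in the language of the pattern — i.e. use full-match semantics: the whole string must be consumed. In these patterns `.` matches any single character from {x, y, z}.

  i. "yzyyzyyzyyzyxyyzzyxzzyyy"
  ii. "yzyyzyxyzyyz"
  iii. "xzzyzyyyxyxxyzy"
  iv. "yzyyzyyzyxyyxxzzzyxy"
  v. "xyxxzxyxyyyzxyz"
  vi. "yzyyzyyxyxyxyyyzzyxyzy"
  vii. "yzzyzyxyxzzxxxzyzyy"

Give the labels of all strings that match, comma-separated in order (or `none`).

i

i → match
ii → no match
iii → no match
iv → no match
v → no match
vi → no match
vii → no match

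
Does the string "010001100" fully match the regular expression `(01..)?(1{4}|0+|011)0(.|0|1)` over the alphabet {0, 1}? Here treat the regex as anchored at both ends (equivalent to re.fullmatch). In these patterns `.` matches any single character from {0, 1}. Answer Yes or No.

Yes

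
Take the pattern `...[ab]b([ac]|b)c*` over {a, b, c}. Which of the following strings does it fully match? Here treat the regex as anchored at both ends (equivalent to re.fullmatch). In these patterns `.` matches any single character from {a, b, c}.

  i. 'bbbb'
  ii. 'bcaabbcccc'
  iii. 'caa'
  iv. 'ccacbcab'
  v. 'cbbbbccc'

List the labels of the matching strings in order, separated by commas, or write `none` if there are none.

i → no match
ii → match
iii → no match
iv → no match
v → match

ii, v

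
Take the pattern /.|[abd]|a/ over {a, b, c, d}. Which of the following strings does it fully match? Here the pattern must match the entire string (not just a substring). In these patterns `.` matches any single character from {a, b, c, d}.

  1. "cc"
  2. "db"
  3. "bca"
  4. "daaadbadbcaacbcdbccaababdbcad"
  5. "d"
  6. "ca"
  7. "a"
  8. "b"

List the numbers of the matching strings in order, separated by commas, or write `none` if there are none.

5, 7, 8

1 → no match
2 → no match
3 → no match
4 → no match
5 → match
6 → no match
7 → match
8 → match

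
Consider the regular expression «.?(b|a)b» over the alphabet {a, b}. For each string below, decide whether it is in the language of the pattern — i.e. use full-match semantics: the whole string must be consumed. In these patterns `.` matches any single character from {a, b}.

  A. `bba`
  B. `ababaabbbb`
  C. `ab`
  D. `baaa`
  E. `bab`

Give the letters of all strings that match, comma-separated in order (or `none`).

A → no match — must end with `b`
B → no match
C → match
D → no match — must end with `b`
E → match

C, E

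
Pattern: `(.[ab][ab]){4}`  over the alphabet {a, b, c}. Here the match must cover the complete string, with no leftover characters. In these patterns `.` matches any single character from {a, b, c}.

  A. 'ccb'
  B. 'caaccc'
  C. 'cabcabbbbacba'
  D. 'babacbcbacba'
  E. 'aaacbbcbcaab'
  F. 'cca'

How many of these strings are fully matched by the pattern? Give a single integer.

A → no match
B → no match
C → no match
D → no match
E → no match
F → no match
Total matched: 0

0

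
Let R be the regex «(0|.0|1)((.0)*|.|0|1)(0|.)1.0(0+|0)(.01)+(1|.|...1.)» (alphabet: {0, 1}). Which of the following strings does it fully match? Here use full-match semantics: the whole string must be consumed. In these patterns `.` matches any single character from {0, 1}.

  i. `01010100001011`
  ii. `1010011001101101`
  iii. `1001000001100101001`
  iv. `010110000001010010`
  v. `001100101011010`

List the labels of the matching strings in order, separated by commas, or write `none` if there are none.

iv

i → no match
ii → no match
iii → no match
iv → match
v → no match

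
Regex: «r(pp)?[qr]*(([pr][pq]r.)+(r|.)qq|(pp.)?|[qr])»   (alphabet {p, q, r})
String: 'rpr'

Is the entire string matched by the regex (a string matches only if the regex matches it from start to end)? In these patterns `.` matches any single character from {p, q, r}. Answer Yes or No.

No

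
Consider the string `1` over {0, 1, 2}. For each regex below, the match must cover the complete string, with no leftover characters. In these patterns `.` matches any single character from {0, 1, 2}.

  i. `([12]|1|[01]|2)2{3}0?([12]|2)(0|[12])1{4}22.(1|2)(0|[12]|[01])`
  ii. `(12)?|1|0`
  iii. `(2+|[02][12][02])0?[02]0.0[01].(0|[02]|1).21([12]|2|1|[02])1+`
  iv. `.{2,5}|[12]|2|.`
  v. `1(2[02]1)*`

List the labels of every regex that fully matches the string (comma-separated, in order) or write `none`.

i → no match
ii → match
iii → no match
iv → match
v → match

ii, iv, v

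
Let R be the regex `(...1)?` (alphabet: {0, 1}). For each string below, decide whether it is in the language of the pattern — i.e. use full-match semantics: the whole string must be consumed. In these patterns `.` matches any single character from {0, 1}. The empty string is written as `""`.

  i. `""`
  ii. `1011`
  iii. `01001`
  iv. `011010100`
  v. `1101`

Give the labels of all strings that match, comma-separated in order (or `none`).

i, ii, v

i → match
ii → match
iii → no match
iv → no match
v → match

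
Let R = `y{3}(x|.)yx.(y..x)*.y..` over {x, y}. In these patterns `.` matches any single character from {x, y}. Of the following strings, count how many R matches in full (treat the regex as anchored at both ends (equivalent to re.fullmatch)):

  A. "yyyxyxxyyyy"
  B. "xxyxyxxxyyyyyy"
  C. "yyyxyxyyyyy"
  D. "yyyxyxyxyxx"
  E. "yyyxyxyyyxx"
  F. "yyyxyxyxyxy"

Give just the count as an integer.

A → match
B → no match — must start with "y"
C → match
D → match
E → match
F → match
Total matched: 5

5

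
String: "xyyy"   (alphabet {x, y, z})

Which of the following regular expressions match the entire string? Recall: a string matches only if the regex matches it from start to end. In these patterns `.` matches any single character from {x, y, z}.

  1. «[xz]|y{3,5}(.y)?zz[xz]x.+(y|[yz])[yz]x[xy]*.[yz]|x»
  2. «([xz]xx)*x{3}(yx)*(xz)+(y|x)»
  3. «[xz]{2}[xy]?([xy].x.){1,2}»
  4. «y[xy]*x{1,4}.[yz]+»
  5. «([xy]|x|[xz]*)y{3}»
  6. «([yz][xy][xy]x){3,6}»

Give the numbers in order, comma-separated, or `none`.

5

1 → no match
2 → no match
3 → no match
4 → no match — must start with "y"
5 → match
6 → no match — must end with "x"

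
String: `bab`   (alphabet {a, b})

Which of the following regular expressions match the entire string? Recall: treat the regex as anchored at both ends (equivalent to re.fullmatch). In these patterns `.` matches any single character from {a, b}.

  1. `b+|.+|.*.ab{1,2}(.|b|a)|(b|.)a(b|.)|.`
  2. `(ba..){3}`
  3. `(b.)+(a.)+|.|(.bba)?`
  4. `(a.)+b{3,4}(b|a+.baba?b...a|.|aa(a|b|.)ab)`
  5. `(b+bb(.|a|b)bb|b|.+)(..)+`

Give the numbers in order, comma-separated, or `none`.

1 → match
2 → no match
3 → no match
4 → no match — must start with `a`
5 → match

1, 5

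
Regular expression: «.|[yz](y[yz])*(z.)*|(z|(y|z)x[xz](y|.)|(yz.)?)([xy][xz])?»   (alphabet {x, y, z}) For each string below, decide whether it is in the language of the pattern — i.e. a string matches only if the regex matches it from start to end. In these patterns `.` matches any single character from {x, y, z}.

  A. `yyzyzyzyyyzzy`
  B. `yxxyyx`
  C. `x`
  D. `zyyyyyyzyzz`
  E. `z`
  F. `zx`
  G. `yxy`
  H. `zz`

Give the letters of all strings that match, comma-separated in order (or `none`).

A, B, C, D, E

A → match
B → match
C → match
D → match
E → match
F → no match
G → no match
H → no match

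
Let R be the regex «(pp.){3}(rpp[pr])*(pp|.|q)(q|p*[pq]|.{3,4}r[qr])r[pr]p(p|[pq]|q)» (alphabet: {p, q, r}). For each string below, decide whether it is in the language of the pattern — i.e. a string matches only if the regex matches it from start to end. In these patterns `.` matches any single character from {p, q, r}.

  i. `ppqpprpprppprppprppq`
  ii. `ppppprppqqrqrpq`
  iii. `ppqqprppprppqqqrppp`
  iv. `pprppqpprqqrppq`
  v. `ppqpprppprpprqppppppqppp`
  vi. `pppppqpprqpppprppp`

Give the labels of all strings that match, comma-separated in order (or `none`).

i → no match
ii → no match
iii → no match
iv → match
v → no match
vi → match

iv, vi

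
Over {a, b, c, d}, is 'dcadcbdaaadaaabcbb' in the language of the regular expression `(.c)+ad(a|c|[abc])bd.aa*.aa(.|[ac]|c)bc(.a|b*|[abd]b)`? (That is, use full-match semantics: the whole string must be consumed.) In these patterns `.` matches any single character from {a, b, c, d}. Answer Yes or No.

Yes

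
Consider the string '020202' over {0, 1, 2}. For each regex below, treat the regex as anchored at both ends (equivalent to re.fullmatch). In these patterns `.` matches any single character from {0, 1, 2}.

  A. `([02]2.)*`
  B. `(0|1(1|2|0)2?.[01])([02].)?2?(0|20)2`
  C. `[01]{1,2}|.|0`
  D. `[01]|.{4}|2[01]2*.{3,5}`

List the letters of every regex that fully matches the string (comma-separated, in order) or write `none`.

A → no match
B → match
C → no match
D → no match

B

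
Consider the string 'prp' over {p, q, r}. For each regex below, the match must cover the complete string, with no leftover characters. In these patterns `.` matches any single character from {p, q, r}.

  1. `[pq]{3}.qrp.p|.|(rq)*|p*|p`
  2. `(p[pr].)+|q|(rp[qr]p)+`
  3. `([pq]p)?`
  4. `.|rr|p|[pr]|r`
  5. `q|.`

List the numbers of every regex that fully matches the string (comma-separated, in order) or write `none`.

2

1 → no match
2 → match
3 → no match
4 → no match
5 → no match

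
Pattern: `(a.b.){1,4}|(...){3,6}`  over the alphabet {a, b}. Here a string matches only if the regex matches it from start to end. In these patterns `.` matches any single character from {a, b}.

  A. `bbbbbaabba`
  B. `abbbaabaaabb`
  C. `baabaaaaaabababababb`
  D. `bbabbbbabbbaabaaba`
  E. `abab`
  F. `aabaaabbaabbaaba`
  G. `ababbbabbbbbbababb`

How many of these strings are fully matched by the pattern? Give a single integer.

4

A. `bbbbbaabba` → no match
B. `abbbaabaaabb` → match
C → no match
D → match
E. `abab` → no match
F → match
G → match
Total matched: 4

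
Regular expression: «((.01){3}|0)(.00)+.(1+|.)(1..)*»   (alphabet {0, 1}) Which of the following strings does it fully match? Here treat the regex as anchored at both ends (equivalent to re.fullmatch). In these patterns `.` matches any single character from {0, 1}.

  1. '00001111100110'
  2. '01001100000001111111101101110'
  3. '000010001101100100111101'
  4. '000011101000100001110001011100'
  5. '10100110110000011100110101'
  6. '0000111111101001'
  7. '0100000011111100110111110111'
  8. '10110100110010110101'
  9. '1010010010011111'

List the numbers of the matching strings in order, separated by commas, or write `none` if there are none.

1 → match
2 → no match
3 → match
4 → no match
5 → match
6 → no match
7 → match
8 → match
9 → no match

1, 3, 5, 7, 8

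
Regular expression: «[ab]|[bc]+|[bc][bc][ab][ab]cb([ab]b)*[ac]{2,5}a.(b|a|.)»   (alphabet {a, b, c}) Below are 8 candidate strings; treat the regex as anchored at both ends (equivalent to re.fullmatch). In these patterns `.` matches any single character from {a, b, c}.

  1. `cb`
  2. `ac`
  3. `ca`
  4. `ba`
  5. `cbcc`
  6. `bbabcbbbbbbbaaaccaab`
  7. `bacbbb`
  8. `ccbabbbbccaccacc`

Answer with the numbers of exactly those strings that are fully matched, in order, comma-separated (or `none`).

1, 5, 6

1. `cb` → match
2. `ac` → no match
3. `ca` → no match
4. `ba` → no match
5. `cbcc` → match
6 → match
7. `bacbbb` → no match
8 → no match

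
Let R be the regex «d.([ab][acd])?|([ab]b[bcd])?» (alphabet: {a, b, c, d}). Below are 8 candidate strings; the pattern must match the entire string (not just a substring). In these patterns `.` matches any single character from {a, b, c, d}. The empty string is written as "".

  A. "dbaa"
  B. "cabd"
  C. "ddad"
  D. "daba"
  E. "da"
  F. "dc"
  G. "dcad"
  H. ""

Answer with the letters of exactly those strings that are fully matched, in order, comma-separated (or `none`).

A. "dbaa" → match
B. "cabd" → no match
C. "ddad" → match
D. "daba" → match
E. "da" → match
F. "dc" → match
G. "dcad" → match
H. "" → match

A, C, D, E, F, G, H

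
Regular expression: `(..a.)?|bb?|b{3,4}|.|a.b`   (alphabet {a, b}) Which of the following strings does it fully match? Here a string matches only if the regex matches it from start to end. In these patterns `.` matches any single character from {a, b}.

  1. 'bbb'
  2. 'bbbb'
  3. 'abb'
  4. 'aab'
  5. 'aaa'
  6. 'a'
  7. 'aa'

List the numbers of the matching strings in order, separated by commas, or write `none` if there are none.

1, 2, 3, 4, 6

1. 'bbb' → match
2. 'bbbb' → match
3. 'abb' → match
4. 'aab' → match
5. 'aaa' → no match
6. 'a' → match
7. 'aa' → no match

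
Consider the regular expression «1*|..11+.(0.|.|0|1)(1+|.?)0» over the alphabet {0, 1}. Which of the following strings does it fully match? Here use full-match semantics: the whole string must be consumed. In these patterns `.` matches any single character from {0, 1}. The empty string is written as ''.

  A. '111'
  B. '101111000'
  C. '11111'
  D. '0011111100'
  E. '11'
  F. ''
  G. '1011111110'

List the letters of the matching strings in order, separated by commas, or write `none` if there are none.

A → match
B → match
C → match
D → match
E → match
F → match
G → match

A, B, C, D, E, F, G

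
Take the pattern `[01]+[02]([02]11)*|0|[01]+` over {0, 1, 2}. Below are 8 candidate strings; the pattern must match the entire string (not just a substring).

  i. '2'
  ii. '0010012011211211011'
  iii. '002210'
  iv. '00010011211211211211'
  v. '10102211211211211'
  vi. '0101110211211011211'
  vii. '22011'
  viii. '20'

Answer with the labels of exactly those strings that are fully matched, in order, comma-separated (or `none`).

ii, iv, v, vi

i → no match
ii → match
iii → no match
iv → match
v → match
vi → match
vii → no match
viii → no match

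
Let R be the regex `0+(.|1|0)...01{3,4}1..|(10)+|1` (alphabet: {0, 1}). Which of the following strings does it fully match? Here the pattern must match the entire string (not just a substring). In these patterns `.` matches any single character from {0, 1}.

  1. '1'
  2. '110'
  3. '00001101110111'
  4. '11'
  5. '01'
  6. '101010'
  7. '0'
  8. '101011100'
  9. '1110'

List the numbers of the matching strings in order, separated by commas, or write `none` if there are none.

1, 6

1. '1' → match
2. '110' → no match
3 → no match
4. '11' → no match
5. '01' → no match
6. '101010' → match
7. '0' → no match
8. '101011100' → no match
9. '1110' → no match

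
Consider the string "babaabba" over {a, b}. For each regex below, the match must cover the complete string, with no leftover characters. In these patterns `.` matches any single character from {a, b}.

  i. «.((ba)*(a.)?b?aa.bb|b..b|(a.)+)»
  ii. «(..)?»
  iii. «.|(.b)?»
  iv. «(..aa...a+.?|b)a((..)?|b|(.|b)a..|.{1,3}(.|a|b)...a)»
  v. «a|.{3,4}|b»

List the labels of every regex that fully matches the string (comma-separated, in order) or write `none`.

i → no match
ii → no match
iii → no match
iv → match
v → no match

iv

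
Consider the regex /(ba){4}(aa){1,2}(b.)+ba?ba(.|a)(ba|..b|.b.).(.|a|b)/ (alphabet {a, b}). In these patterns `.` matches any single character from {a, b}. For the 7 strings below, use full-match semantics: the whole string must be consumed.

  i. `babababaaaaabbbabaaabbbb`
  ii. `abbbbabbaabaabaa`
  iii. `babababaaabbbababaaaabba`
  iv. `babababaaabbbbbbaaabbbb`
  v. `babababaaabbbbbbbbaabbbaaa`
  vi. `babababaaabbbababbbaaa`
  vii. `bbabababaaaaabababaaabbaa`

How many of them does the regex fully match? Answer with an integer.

4

i → match
ii → no match — must start with `ba`
iii → match
iv → match
v → no match
vi → match
vii → no match — must start with `ba`
Total matched: 4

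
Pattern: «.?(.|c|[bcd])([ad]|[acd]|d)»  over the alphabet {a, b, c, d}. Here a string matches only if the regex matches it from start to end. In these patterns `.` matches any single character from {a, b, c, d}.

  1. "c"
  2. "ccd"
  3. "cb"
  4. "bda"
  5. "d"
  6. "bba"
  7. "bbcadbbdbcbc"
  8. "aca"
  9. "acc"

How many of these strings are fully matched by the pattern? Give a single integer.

5

1 → no match
2 → match
3 → no match
4 → match
5 → no match
6 → match
7 → no match
8 → match
9 → match
Total matched: 5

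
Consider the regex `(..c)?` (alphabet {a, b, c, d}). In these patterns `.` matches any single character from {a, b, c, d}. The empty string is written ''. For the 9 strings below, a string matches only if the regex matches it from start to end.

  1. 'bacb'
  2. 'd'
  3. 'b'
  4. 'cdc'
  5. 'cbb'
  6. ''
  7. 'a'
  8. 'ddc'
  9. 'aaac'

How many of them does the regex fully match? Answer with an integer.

1 → no match
2 → no match
3 → no match
4 → match
5 → no match
6 → match
7 → no match
8 → match
9 → no match
Total matched: 3

3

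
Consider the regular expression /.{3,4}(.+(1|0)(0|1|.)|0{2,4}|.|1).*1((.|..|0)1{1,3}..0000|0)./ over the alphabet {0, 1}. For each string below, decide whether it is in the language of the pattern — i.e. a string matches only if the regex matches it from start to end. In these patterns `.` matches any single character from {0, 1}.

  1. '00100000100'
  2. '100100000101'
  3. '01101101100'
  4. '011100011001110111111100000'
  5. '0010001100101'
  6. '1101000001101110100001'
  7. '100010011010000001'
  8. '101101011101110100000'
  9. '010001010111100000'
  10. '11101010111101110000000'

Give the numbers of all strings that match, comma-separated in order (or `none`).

1 → match
2 → match
3 → match
4 → match
5 → match
6 → match
7 → match
8 → match
9 → match
10 → match

1, 2, 3, 4, 5, 6, 7, 8, 9, 10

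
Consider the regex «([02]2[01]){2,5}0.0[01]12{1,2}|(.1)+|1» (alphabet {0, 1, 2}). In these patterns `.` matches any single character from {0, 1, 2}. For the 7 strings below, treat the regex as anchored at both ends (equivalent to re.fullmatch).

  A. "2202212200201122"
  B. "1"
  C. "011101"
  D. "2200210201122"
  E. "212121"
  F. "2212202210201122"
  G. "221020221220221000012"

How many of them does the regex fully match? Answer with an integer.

7

A → match
B. "1" → match
C. "011101" → match
D → match
E. "212121" → match
F → match
G → match
Total matched: 7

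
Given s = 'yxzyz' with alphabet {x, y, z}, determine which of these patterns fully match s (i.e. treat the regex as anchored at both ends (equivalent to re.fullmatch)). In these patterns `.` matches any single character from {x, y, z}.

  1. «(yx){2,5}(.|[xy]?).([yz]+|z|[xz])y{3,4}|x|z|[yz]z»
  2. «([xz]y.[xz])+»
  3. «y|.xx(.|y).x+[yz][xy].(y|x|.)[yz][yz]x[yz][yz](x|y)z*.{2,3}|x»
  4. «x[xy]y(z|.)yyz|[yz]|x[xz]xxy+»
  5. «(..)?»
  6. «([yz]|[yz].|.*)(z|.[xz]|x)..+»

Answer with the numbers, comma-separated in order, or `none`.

6

1 → no match
2 → no match
3 → no match
4 → no match
5 → no match
6 → match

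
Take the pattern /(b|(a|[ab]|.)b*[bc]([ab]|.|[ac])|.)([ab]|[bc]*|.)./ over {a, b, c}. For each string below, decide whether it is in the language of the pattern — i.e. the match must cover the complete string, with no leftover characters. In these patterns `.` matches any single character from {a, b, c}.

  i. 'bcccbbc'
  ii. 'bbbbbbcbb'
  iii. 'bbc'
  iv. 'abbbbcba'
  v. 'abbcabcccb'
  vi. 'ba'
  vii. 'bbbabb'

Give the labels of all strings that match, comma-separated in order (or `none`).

i → match
ii → match
iii → match
iv → match
v → match
vi → match
vii → match

i, ii, iii, iv, v, vi, vii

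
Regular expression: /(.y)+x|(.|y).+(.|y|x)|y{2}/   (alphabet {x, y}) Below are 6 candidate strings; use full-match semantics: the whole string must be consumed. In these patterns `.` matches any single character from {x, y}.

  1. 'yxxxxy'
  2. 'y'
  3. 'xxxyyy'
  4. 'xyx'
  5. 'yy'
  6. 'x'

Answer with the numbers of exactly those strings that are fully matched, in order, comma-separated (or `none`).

1, 3, 4, 5

1 → match
2 → no match
3 → match
4 → match
5 → match
6 → no match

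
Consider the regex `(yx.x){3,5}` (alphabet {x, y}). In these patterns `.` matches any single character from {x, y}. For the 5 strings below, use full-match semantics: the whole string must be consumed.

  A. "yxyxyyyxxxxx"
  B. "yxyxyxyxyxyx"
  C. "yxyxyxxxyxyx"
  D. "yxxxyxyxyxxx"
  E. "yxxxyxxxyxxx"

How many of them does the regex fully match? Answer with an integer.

4

A → no match
B → match
C → match
D → match
E → match
Total matched: 4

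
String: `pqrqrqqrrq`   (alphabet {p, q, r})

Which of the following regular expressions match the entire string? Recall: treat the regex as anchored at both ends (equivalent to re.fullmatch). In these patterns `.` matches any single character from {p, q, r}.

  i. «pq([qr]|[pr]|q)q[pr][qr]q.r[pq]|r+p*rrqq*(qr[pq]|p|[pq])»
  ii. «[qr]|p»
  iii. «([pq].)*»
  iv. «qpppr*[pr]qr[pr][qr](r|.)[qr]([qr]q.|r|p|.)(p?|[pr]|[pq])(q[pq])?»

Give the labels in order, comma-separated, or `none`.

i → match
ii → no match
iii → no match
iv → no match — must start with `qppp`

i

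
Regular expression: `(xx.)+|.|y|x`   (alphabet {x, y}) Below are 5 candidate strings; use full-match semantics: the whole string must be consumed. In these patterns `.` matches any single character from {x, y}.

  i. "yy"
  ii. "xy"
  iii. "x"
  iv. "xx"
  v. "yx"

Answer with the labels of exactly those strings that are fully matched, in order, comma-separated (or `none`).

i → no match
ii → no match
iii → match
iv → no match
v → no match

iii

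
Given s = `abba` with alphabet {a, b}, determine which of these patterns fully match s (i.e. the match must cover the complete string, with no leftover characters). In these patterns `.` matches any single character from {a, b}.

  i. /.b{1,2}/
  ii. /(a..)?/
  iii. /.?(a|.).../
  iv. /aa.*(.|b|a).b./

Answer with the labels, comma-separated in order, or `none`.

iii

i → no match — must end with `b`
ii → no match
iii → match
iv → no match — must start with `aa`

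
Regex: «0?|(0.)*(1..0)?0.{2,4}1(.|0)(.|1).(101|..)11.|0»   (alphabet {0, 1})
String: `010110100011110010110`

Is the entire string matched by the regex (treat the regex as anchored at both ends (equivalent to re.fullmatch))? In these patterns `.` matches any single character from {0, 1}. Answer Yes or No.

Yes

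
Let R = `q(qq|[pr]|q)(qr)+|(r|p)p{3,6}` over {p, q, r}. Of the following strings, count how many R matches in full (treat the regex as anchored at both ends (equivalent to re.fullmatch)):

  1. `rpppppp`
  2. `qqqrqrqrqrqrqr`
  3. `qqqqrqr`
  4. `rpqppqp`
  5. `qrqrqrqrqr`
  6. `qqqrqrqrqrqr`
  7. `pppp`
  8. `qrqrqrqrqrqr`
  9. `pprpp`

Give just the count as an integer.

7

1 → match
2 → match
3 → match
4 → no match
5 → match
6 → match
7 → match
8 → match
9 → no match
Total matched: 7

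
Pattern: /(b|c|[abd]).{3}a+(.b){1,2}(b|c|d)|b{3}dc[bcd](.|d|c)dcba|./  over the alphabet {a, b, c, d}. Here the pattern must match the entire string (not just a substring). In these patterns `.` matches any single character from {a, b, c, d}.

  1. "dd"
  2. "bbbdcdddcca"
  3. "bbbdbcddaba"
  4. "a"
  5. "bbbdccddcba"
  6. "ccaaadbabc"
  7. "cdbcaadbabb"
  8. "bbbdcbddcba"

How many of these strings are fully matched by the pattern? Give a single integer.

5

1 → no match
2 → no match
3 → no match
4 → match
5 → match
6 → match
7 → match
8 → match
Total matched: 5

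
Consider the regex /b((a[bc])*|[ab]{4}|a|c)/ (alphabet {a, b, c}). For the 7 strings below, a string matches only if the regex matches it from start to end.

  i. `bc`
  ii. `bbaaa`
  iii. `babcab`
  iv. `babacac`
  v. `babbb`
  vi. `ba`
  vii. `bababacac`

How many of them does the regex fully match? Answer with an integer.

i → match
ii → match
iii → no match
iv → match
v → match
vi → match
vii → match
Total matched: 6

6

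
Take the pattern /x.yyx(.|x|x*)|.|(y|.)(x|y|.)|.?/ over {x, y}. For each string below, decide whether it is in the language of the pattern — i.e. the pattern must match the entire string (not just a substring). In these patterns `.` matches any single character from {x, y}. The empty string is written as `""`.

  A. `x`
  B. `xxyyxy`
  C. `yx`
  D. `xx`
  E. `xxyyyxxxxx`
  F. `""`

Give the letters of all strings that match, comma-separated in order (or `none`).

A → match
B → match
C → match
D → match
E → no match
F → match

A, B, C, D, F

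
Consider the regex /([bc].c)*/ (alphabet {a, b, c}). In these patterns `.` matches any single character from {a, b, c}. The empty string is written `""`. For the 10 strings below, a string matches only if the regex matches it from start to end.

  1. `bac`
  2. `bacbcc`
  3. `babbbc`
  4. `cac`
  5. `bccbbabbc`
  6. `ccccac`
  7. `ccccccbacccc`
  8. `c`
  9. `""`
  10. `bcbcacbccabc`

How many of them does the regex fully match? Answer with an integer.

6

1 → match
2 → match
3 → no match
4 → match
5 → no match
6 → match
7 → match
8 → no match
9 → match
10 → no match
Total matched: 6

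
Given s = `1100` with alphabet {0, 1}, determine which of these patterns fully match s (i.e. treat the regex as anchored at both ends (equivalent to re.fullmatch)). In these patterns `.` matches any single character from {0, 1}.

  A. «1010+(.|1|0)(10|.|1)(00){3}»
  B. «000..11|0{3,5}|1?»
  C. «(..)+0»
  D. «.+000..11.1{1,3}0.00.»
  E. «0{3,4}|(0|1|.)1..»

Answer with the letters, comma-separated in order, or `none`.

A → no match — must start with `1010`
B → no match
C → no match
D → no match
E → match

E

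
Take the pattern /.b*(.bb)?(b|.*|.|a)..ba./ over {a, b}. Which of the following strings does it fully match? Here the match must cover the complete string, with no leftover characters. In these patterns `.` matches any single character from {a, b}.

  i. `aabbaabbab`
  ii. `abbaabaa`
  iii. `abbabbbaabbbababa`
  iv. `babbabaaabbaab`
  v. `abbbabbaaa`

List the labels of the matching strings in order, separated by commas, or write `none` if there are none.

i → match
ii → match
iii → no match
iv → no match
v → no match

i, ii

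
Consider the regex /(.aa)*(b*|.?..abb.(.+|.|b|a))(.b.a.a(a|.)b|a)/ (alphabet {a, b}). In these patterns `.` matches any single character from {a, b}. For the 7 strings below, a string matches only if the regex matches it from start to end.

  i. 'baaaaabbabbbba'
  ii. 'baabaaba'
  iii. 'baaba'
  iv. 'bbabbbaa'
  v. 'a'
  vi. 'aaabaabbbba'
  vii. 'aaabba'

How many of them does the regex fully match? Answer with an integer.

i → match
ii → match
iii → match
iv → match
v → match
vi → match
vii → match
Total matched: 7

7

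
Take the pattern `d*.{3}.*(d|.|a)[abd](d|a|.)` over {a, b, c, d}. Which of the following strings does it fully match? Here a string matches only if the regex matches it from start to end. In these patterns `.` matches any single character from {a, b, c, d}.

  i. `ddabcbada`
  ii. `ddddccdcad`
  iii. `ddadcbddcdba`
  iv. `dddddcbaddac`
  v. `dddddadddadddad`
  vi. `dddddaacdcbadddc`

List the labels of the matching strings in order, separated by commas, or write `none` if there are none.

i → match
ii → match
iii → match
iv → match
v → match
vi → match

i, ii, iii, iv, v, vi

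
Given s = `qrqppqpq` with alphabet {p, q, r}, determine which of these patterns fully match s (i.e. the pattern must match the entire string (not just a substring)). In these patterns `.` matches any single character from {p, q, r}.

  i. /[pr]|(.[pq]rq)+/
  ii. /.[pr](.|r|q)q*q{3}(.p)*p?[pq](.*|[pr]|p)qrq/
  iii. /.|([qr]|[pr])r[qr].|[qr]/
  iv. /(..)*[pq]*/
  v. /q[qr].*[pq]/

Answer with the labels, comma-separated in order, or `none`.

i → no match
ii → no match — must end with `qrq`
iii → no match
iv → match
v → match

iv, v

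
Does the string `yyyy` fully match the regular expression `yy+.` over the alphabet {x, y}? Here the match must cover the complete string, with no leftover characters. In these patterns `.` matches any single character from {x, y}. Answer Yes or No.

Yes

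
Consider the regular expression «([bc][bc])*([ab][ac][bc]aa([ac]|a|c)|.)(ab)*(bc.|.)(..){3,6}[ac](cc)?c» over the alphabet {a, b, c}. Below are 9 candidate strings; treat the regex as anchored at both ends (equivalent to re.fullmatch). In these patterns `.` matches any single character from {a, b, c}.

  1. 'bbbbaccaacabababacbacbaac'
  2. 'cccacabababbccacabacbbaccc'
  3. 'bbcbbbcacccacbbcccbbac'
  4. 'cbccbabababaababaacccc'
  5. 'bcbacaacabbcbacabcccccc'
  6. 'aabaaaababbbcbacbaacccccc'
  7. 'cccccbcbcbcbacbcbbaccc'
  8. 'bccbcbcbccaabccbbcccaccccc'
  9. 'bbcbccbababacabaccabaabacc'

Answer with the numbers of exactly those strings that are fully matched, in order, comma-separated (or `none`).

1 → match
2 → no match
3 → match
4 → match
5 → match
6 → match
7 → match
8 → match
9 → match

1, 3, 4, 5, 6, 7, 8, 9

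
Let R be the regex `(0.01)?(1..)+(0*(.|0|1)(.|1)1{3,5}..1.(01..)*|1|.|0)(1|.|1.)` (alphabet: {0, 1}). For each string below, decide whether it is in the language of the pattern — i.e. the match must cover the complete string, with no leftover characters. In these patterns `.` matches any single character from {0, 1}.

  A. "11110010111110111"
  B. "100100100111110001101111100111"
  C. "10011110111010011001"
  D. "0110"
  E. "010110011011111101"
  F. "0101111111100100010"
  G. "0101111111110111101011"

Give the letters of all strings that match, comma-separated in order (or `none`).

A, C, E, F, G

A → match
B → no match
C → match
D → no match
E → match
F → match
G → match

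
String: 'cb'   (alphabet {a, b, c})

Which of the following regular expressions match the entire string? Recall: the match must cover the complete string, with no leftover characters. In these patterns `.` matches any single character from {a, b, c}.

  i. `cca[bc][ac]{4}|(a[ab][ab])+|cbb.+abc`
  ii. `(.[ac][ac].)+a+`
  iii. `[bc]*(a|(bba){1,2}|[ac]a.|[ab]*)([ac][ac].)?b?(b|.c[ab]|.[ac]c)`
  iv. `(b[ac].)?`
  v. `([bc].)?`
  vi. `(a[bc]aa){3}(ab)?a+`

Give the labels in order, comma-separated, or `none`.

i → no match
ii → no match — must end with 'a'
iii → match
iv → no match
v → match
vi → no match — must start with 'a'

iii, v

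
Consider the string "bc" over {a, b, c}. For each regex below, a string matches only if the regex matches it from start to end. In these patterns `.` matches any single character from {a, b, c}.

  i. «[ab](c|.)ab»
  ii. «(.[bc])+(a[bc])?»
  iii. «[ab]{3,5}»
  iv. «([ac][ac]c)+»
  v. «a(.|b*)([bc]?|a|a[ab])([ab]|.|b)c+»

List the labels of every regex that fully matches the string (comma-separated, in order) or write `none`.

i → no match — must end with "ab"
ii → match
iii → no match
iv → no match
v → no match — must start with "a"

ii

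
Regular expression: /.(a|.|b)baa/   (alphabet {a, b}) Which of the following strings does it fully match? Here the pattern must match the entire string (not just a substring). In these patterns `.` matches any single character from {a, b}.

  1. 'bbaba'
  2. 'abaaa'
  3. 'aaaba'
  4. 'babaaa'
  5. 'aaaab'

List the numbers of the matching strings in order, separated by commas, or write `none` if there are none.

none

1. 'bbaba' → no match — must end with 'baa'
2. 'abaaa' → no match — must end with 'baa'
3. 'aaaba' → no match — must end with 'baa'
4. 'babaaa' → no match — must end with 'baa'
5. 'aaaab' → no match — must end with 'baa'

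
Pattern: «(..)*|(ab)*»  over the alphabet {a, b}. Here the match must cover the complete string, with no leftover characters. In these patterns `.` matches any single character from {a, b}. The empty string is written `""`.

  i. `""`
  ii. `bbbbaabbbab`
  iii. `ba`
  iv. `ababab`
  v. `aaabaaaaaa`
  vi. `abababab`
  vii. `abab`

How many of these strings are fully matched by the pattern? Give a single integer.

i → match
ii → no match
iii → match
iv → match
v → match
vi → match
vii → match
Total matched: 6

6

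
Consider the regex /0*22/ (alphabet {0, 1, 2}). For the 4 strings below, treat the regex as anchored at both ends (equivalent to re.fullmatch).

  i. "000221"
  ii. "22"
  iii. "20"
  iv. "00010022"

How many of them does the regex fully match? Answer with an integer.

i → no match — must end with "22"
ii → match
iii → no match — must end with "22"
iv → no match
Total matched: 1

1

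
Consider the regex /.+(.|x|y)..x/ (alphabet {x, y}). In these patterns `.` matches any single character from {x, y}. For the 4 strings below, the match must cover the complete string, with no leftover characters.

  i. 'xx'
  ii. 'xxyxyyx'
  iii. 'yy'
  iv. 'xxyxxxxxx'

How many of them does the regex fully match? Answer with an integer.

2

i → no match
ii → match
iii → no match — must end with 'x'
iv → match
Total matched: 2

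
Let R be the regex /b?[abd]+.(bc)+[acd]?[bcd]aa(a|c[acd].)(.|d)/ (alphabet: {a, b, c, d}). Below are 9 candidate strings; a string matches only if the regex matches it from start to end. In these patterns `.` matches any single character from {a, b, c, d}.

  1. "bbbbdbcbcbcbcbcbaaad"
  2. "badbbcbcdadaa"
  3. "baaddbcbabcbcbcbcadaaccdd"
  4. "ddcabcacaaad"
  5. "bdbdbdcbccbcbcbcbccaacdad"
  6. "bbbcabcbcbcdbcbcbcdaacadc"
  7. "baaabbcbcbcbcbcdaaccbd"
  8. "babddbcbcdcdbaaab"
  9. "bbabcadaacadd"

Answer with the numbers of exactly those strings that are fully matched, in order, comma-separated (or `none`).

1, 7, 9

1 → match
2 → no match
3 → no match
4 → no match
5 → no match
6 → no match
7 → match
8 → no match
9 → match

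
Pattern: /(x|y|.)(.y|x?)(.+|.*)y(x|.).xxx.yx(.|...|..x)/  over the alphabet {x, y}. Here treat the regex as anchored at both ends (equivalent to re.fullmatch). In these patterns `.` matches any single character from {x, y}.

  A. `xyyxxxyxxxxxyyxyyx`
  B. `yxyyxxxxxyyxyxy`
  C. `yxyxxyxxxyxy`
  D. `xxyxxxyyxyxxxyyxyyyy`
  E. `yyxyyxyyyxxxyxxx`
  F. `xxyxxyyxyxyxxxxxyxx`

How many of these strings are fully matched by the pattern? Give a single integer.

A → match
B → match
C. `yxyxxyxxxyxy` → no match
D → no match
E → no match
F → no match
Total matched: 2

2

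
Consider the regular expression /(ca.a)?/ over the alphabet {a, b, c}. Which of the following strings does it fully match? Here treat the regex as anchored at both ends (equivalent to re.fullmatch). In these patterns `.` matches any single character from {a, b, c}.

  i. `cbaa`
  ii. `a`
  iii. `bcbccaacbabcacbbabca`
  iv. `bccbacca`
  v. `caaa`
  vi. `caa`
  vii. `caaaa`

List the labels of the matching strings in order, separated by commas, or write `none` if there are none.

v

i → no match
ii → no match
iii → no match
iv → no match
v → match
vi → no match
vii → no match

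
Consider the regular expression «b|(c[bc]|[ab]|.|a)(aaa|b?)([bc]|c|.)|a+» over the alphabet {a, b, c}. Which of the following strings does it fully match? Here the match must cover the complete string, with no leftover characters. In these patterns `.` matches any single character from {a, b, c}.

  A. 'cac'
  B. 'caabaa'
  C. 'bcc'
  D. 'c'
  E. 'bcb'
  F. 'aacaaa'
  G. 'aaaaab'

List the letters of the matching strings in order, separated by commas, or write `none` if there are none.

none

A → no match
B → no match
C → no match
D → no match
E → no match
F → no match
G → no match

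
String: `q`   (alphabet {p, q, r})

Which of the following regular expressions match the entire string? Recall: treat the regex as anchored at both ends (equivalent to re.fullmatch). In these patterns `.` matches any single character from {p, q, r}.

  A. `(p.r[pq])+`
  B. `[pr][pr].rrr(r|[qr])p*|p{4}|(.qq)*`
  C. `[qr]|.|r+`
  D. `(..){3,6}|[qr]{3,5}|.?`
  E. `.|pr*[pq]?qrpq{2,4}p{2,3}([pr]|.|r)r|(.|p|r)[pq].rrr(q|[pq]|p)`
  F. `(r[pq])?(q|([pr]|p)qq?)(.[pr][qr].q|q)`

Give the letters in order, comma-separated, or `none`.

C, D, E

A → no match — must start with `p`
B → no match
C → match
D → match
E → match
F → no match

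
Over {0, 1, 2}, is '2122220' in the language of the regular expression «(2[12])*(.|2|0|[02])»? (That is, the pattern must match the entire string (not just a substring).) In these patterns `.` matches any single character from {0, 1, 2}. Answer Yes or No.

Yes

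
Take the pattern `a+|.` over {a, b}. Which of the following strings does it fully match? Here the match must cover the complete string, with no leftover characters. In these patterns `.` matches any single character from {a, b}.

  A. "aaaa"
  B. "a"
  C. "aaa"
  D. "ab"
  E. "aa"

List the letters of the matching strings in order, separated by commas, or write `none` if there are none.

A, B, C, E

A → match
B → match
C → match
D → no match
E → match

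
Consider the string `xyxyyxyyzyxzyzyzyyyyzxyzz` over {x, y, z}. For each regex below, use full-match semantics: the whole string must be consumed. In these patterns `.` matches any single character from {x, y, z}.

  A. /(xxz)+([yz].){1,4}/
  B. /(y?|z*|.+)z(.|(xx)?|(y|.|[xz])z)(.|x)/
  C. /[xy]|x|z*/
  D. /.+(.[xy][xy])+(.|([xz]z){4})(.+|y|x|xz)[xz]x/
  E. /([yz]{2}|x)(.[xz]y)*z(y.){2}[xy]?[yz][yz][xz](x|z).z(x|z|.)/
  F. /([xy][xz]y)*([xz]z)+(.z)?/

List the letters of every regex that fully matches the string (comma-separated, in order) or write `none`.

B, E

A → no match — must start with `xxz`
B → match
C → no match
D → no match — must end with `x`
E → match
F → no match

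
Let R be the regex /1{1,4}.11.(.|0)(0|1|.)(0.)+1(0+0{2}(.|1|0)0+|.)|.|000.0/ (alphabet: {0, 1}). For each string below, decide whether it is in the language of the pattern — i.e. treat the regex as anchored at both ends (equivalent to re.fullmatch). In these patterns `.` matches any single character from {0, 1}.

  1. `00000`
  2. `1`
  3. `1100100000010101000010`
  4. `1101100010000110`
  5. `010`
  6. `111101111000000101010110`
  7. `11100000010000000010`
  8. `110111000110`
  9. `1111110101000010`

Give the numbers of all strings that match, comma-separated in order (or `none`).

1, 2, 6, 8, 9

1. `00000` → match
2. `1` → match
3 → no match
4 → no match
5. `010` → no match
6 → match
7 → no match
8. `110111000110` → match
9 → match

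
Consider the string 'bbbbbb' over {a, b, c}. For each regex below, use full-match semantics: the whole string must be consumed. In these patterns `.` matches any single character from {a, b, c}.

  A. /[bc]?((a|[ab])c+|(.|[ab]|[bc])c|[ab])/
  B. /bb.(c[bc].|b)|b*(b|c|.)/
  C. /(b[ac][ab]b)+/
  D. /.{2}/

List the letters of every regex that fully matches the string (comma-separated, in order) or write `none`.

B

A → no match
B → match
C → no match
D → no match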